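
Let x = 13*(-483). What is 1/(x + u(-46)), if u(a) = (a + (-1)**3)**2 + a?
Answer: -1/4116 ≈ -0.00024295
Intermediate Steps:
x = -6279
u(a) = a + (-1 + a)**2 (u(a) = (a - 1)**2 + a = (-1 + a)**2 + a = a + (-1 + a)**2)
1/(x + u(-46)) = 1/(-6279 + (-46 + (-1 - 46)**2)) = 1/(-6279 + (-46 + (-47)**2)) = 1/(-6279 + (-46 + 2209)) = 1/(-6279 + 2163) = 1/(-4116) = -1/4116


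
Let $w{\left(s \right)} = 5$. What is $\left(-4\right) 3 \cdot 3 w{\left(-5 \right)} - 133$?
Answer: $-313$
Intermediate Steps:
$\left(-4\right) 3 \cdot 3 w{\left(-5 \right)} - 133 = \left(-4\right) 3 \cdot 3 \cdot 5 - 133 = \left(-12\right) 3 \cdot 5 - 133 = \left(-36\right) 5 - 133 = -180 - 133 = -313$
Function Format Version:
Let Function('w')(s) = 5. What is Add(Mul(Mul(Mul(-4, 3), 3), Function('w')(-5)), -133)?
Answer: -313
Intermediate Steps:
Add(Mul(Mul(Mul(-4, 3), 3), Function('w')(-5)), -133) = Add(Mul(Mul(Mul(-4, 3), 3), 5), -133) = Add(Mul(Mul(-12, 3), 5), -133) = Add(Mul(-36, 5), -133) = Add(-180, -133) = -313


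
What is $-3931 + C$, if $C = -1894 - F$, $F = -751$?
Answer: $-5074$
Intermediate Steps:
$C = -1143$ ($C = -1894 - -751 = -1894 + 751 = -1143$)
$-3931 + C = -3931 - 1143 = -5074$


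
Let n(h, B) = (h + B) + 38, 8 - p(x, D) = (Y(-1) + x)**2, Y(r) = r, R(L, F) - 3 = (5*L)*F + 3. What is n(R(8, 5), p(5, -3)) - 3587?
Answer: -3351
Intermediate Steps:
R(L, F) = 6 + 5*F*L (R(L, F) = 3 + ((5*L)*F + 3) = 3 + (5*F*L + 3) = 3 + (3 + 5*F*L) = 6 + 5*F*L)
p(x, D) = 8 - (-1 + x)**2
n(h, B) = 38 + B + h (n(h, B) = (B + h) + 38 = 38 + B + h)
n(R(8, 5), p(5, -3)) - 3587 = (38 + (8 - (-1 + 5)**2) + (6 + 5*5*8)) - 3587 = (38 + (8 - 1*4**2) + (6 + 200)) - 3587 = (38 + (8 - 1*16) + 206) - 3587 = (38 + (8 - 16) + 206) - 3587 = (38 - 8 + 206) - 3587 = 236 - 3587 = -3351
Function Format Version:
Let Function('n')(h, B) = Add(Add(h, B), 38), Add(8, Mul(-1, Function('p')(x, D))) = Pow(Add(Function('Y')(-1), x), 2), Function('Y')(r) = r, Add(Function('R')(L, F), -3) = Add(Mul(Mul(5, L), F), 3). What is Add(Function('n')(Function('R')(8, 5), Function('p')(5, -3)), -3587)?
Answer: -3351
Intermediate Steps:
Function('R')(L, F) = Add(6, Mul(5, F, L)) (Function('R')(L, F) = Add(3, Add(Mul(Mul(5, L), F), 3)) = Add(3, Add(Mul(5, F, L), 3)) = Add(3, Add(3, Mul(5, F, L))) = Add(6, Mul(5, F, L)))
Function('p')(x, D) = Add(8, Mul(-1, Pow(Add(-1, x), 2)))
Function('n')(h, B) = Add(38, B, h) (Function('n')(h, B) = Add(Add(B, h), 38) = Add(38, B, h))
Add(Function('n')(Function('R')(8, 5), Function('p')(5, -3)), -3587) = Add(Add(38, Add(8, Mul(-1, Pow(Add(-1, 5), 2))), Add(6, Mul(5, 5, 8))), -3587) = Add(Add(38, Add(8, Mul(-1, Pow(4, 2))), Add(6, 200)), -3587) = Add(Add(38, Add(8, Mul(-1, 16)), 206), -3587) = Add(Add(38, Add(8, -16), 206), -3587) = Add(Add(38, -8, 206), -3587) = Add(236, -3587) = -3351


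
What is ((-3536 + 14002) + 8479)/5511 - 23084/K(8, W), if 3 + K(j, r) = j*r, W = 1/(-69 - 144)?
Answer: 9036416409/1188539 ≈ 7603.0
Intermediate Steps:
W = -1/213 (W = 1/(-213) = -1/213 ≈ -0.0046948)
K(j, r) = -3 + j*r
((-3536 + 14002) + 8479)/5511 - 23084/K(8, W) = ((-3536 + 14002) + 8479)/5511 - 23084/(-3 + 8*(-1/213)) = (10466 + 8479)*(1/5511) - 23084/(-3 - 8/213) = 18945*(1/5511) - 23084/(-647/213) = 6315/1837 - 23084*(-213/647) = 6315/1837 + 4916892/647 = 9036416409/1188539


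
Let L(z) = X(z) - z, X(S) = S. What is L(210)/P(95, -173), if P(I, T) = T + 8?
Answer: 0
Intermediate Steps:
P(I, T) = 8 + T
L(z) = 0 (L(z) = z - z = 0)
L(210)/P(95, -173) = 0/(8 - 173) = 0/(-165) = 0*(-1/165) = 0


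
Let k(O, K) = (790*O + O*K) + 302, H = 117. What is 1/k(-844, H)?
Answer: -1/765206 ≈ -1.3068e-6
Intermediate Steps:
k(O, K) = 302 + 790*O + K*O (k(O, K) = (790*O + K*O) + 302 = 302 + 790*O + K*O)
1/k(-844, H) = 1/(302 + 790*(-844) + 117*(-844)) = 1/(302 - 666760 - 98748) = 1/(-765206) = -1/765206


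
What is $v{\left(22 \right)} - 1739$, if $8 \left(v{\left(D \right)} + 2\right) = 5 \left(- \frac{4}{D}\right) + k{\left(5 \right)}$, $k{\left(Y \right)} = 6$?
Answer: $- \frac{19144}{11} \approx -1740.4$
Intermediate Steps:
$v{\left(D \right)} = - \frac{5}{4} - \frac{5}{2 D}$ ($v{\left(D \right)} = -2 + \frac{5 \left(- \frac{4}{D}\right) + 6}{8} = -2 + \frac{- \frac{20}{D} + 6}{8} = -2 + \frac{6 - \frac{20}{D}}{8} = -2 + \left(\frac{3}{4} - \frac{5}{2 D}\right) = - \frac{5}{4} - \frac{5}{2 D}$)
$v{\left(22 \right)} - 1739 = \frac{5 \left(-2 - 22\right)}{4 \cdot 22} - 1739 = \frac{5}{4} \cdot \frac{1}{22} \left(-2 - 22\right) - 1739 = \frac{5}{4} \cdot \frac{1}{22} \left(-24\right) - 1739 = - \frac{15}{11} - 1739 = - \frac{19144}{11}$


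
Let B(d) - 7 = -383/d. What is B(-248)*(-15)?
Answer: -31785/248 ≈ -128.17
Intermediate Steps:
B(d) = 7 - 383/d
B(-248)*(-15) = (7 - 383/(-248))*(-15) = (7 - 383*(-1/248))*(-15) = (7 + 383/248)*(-15) = (2119/248)*(-15) = -31785/248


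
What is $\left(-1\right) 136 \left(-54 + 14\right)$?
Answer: $5440$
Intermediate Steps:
$\left(-1\right) 136 \left(-54 + 14\right) = \left(-136\right) \left(-40\right) = 5440$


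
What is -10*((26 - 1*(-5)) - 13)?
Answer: -180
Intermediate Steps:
-10*((26 - 1*(-5)) - 13) = -10*((26 + 5) - 13) = -10*(31 - 13) = -10*18 = -180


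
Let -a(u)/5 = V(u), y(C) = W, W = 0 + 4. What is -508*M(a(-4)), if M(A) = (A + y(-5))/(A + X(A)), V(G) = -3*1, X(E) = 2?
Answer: -9652/17 ≈ -567.76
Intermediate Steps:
W = 4
V(G) = -3
y(C) = 4
a(u) = 15 (a(u) = -5*(-3) = 15)
M(A) = (4 + A)/(2 + A) (M(A) = (A + 4)/(A + 2) = (4 + A)/(2 + A))
-508*M(a(-4)) = -508*(4 + 15)/(2 + 15) = -508*19/17 = -9652/17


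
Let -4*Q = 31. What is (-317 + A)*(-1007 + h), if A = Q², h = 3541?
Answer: -5208637/8 ≈ -6.5108e+5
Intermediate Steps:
Q = -31/4 (Q = -¼*31 = -31/4 ≈ -7.7500)
A = 961/16 (A = (-31/4)² = 961/16 ≈ 60.063)
(-317 + A)*(-1007 + h) = (-317 + 961/16)*(-1007 + 3541) = -4111/16*2534 = -5208637/8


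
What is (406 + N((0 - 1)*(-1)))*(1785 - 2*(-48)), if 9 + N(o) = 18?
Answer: 780615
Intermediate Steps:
N(o) = 9 (N(o) = -9 + 18 = 9)
(406 + N((0 - 1)*(-1)))*(1785 - 2*(-48)) = (406 + 9)*(1785 - 2*(-48)) = 415*(1785 + 96) = 415*1881 = 780615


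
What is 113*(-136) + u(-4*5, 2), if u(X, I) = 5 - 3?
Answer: -15366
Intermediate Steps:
u(X, I) = 2
113*(-136) + u(-4*5, 2) = 113*(-136) + 2 = -15368 + 2 = -15366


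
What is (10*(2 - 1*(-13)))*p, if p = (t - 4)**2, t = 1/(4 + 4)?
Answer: 72075/32 ≈ 2252.3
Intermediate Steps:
t = 1/8 ≈ 0.12500
p = 961/64 (p = (1/8 - 4)**2 = (-31/8)**2 = 961/64 ≈ 15.016)
(10*(2 - 1*(-13)))*p = (10*(2 - 1*(-13)))*(961/64) = (10*(2 + 13))*(961/64) = (10*15)*(961/64) = 150*(961/64) = 72075/32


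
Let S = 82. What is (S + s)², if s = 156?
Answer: 56644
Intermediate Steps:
(S + s)² = (82 + 156)² = 238² = 56644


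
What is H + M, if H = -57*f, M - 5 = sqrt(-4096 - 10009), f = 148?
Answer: -8431 + I*sqrt(14105) ≈ -8431.0 + 118.76*I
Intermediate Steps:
M = 5 + I*sqrt(14105) (M = 5 + sqrt(-4096 - 10009) = 5 + sqrt(-14105) = 5 + I*sqrt(14105) ≈ 5.0 + 118.76*I)
H = -8436 (H = -57*148 = -8436)
H + M = -8436 + (5 + I*sqrt(14105)) = -8431 + I*sqrt(14105)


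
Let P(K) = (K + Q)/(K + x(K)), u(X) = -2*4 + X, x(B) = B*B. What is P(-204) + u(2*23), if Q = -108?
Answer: 131112/3451 ≈ 37.992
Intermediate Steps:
x(B) = B²
u(X) = -8 + X
P(K) = (-108 + K)/(K + K²) (P(K) = (K - 108)/(K + K²) = (-108 + K)/(K + K²))
P(-204) + u(2*23) = (-108 - 204)/((-204)*(1 - 204)) + (-8 + 2*23) = -1/204*(-312)/(-203) + (-8 + 46) = -1/204*(-1/203)*(-312) + 38 = -26/3451 + 38 = 131112/3451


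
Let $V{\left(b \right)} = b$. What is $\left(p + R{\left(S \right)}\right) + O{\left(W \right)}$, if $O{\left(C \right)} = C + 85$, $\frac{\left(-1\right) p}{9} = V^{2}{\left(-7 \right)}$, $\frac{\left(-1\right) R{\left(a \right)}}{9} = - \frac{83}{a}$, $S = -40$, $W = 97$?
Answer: $- \frac{11107}{40} \approx -277.67$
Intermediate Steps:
$R{\left(a \right)} = \frac{747}{a}$ ($R{\left(a \right)} = - 9 \left(- \frac{83}{a}\right) = \frac{747}{a}$)
$p = -441$ ($p = - 9 \left(-7\right)^{2} = \left(-9\right) 49 = -441$)
$O{\left(C \right)} = 85 + C$
$\left(p + R{\left(S \right)}\right) + O{\left(W \right)} = \left(-441 + \frac{747}{-40}\right) + \left(85 + 97\right) = \left(-441 + 747 \left(- \frac{1}{40}\right)\right) + 182 = \left(-441 - \frac{747}{40}\right) + 182 = - \frac{18387}{40} + 182 = - \frac{11107}{40}$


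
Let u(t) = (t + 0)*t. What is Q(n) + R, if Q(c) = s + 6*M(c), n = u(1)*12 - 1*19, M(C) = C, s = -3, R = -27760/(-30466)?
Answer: -671605/15233 ≈ -44.089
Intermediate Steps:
u(t) = t**2 (u(t) = t*t = t**2)
R = 13880/15233 (R = -27760*(-1/30466) = 13880/15233 ≈ 0.91118)
n = -7 (n = 1**2*12 - 1*19 = 1*12 - 19 = 12 - 19 = -7)
Q(c) = -3 + 6*c
Q(n) + R = (-3 + 6*(-7)) + 13880/15233 = (-3 - 42) + 13880/15233 = -45 + 13880/15233 = -671605/15233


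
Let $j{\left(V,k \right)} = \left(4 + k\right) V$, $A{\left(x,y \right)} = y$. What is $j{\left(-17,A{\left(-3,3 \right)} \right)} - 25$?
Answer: $-144$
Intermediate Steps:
$j{\left(V,k \right)} = V \left(4 + k\right)$
$j{\left(-17,A{\left(-3,3 \right)} \right)} - 25 = - 17 \left(4 + 3\right) - 25 = \left(-17\right) 7 - 25 = -119 - 25 = -144$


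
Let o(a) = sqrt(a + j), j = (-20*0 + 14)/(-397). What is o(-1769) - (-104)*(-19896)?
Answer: -2069184 + I*sqrt(278815879)/397 ≈ -2.0692e+6 + 42.06*I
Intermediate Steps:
j = -14/397 (j = (0 + 14)*(-1/397) = 14*(-1/397) = -14/397 ≈ -0.035264)
o(a) = sqrt(-14/397 + a) (o(a) = sqrt(a - 14/397) = sqrt(-14/397 + a))
o(-1769) - (-104)*(-19896) = sqrt(-5558 + 157609*(-1769))/397 - (-104)*(-19896) = sqrt(-5558 - 278810321)/397 - 1*2069184 = sqrt(-278815879)/397 - 2069184 = (I*sqrt(278815879))/397 - 2069184 = I*sqrt(278815879)/397 - 2069184 = -2069184 + I*sqrt(278815879)/397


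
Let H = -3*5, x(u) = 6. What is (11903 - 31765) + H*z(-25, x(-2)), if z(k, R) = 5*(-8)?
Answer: -19262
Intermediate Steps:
H = -15
z(k, R) = -40
(11903 - 31765) + H*z(-25, x(-2)) = (11903 - 31765) - 15*(-40) = -19862 + 600 = -19262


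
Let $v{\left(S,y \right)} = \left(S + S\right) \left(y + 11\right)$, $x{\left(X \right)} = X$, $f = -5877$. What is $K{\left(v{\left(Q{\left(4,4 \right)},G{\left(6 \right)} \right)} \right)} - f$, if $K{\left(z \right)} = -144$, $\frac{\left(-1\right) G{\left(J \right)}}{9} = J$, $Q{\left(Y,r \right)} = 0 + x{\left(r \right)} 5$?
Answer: $5733$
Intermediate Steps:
$Q{\left(Y,r \right)} = 5 r$ ($Q{\left(Y,r \right)} = 0 + r 5 = 0 + 5 r = 5 r$)
$G{\left(J \right)} = - 9 J$
$v{\left(S,y \right)} = 2 S \left(11 + y\right)$
$K{\left(v{\left(Q{\left(4,4 \right)},G{\left(6 \right)} \right)} \right)} - f = -144 - -5877 = -144 + 5877 = 5733$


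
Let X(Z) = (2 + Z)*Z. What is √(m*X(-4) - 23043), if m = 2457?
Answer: I*√3387 ≈ 58.198*I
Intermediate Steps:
X(Z) = Z*(2 + Z)
√(m*X(-4) - 23043) = √(2457*(-4*(2 - 4)) - 23043) = √(2457*(-4*(-2)) - 23043) = √(2457*8 - 23043) = √(19656 - 23043) = √(-3387) = I*√3387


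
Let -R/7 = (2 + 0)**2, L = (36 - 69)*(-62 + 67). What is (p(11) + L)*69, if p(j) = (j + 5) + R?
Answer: -12213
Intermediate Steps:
L = -165 (L = -33*5 = -165)
R = -28 (R = -7*(2 + 0)**2 = -7*2**2 = -7*4 = -28)
p(j) = -23 + j (p(j) = (j + 5) - 28 = (5 + j) - 28 = -23 + j)
(p(11) + L)*69 = ((-23 + 11) - 165)*69 = (-12 - 165)*69 = -177*69 = -12213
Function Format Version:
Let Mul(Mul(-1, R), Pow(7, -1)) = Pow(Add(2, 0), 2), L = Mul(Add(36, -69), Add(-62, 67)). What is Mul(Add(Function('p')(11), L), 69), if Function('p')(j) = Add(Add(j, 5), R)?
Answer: -12213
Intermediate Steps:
L = -165 (L = Mul(-33, 5) = -165)
R = -28 (R = Mul(-7, Pow(Add(2, 0), 2)) = Mul(-7, Pow(2, 2)) = Mul(-7, 4) = -28)
Function('p')(j) = Add(-23, j) (Function('p')(j) = Add(Add(j, 5), -28) = Add(Add(5, j), -28) = Add(-23, j))
Mul(Add(Function('p')(11), L), 69) = Mul(Add(Add(-23, 11), -165), 69) = Mul(Add(-12, -165), 69) = Mul(-177, 69) = -12213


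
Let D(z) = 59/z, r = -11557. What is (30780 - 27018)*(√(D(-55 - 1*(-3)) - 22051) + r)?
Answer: -43477434 + 1881*I*√14907243/13 ≈ -4.3477e+7 + 5.5866e+5*I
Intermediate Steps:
(30780 - 27018)*(√(D(-55 - 1*(-3)) - 22051) + r) = (30780 - 27018)*(√(59/(-55 - 1*(-3)) - 22051) - 11557) = 3762*(√(59/(-55 + 3) - 22051) - 11557) = 3762*(√(59/(-52) - 22051) - 11557) = 3762*(√(59*(-1/52) - 22051) - 11557) = 3762*(√(-59/52 - 22051) - 11557) = 3762*(√(-1146711/52) - 11557) = 3762*(I*√14907243/26 - 11557) = 3762*(-11557 + I*√14907243/26) = -43477434 + 1881*I*√14907243/13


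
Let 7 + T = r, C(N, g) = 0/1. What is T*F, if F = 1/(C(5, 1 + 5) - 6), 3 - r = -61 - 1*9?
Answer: -11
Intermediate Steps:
C(N, g) = 0 (C(N, g) = 0*1 = 0)
r = 73 (r = 3 - (-61 - 1*9) = 3 - (-61 - 9) = 3 - 1*(-70) = 3 + 70 = 73)
T = 66 (T = -7 + 73 = 66)
F = -1/6 (F = 1/(0 - 6) = 1/(-6) = -1/6 ≈ -0.16667)
T*F = 66*(-1/6) = -11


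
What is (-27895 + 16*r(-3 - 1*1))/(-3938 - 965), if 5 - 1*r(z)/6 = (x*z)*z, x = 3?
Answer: 32023/4903 ≈ 6.5313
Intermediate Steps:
r(z) = 30 - 18*z² (r(z) = 30 - 6*3*z*z = 30 - 18*z²)
(-27895 + 16*r(-3 - 1*1))/(-3938 - 965) = (-27895 + 16*(30 - 18*(-3 - 1*1)²))/(-3938 - 965) = (-27895 + 16*(30 - 18*(-3 - 1)²))/(-4903) = (-27895 + 16*(30 - 18*(-4)²))*(-1/4903) = (-27895 + 16*(30 - 18*16))*(-1/4903) = (-27895 + 16*(30 - 288))*(-1/4903) = (-27895 + 16*(-258))*(-1/4903) = (-27895 - 4128)*(-1/4903) = -32023*(-1/4903) = 32023/4903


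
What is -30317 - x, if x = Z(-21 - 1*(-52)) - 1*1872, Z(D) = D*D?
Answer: -29406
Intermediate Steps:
Z(D) = D**2
x = -911 (x = (-21 - 1*(-52))**2 - 1*1872 = (-21 + 52)**2 - 1872 = 31**2 - 1872 = 961 - 1872 = -911)
-30317 - x = -30317 - 1*(-911) = -30317 + 911 = -29406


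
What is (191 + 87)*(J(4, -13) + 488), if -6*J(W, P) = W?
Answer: 406436/3 ≈ 1.3548e+5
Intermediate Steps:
J(W, P) = -W/6
(191 + 87)*(J(4, -13) + 488) = (191 + 87)*(-⅙*4 + 488) = 278*(-⅔ + 488) = 278*(1462/3) = 406436/3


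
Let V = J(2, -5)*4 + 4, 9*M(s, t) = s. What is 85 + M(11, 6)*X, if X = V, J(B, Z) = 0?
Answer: 809/9 ≈ 89.889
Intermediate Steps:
M(s, t) = s/9
V = 4 (V = 0*4 + 4 = 0 + 4 = 4)
X = 4
85 + M(11, 6)*X = 85 + ((⅑)*11)*4 = 85 + (11/9)*4 = 85 + 44/9 = 809/9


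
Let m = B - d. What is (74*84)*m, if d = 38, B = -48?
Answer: -534576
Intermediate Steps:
m = -86 (m = -48 - 1*38 = -48 - 38 = -86)
(74*84)*m = (74*84)*(-86) = 6216*(-86) = -534576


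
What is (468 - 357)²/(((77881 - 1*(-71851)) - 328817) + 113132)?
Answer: -12321/65953 ≈ -0.18681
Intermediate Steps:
(468 - 357)²/(((77881 - 1*(-71851)) - 328817) + 113132) = 111²/(((77881 + 71851) - 328817) + 113132) = 12321/((149732 - 328817) + 113132) = 12321/(-179085 + 113132) = 12321/(-65953) = 12321*(-1/65953) = -12321/65953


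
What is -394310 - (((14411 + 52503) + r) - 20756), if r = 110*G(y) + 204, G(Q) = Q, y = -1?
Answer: -440562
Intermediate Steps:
r = 94 (r = 110*(-1) + 204 = -110 + 204 = 94)
-394310 - (((14411 + 52503) + r) - 20756) = -394310 - (((14411 + 52503) + 94) - 20756) = -394310 - ((66914 + 94) - 20756) = -394310 - (67008 - 20756) = -394310 - 1*46252 = -394310 - 46252 = -440562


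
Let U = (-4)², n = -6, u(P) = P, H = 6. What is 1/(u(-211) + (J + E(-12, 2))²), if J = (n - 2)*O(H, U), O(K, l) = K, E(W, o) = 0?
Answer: 1/2093 ≈ 0.00047778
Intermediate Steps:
U = 16
J = -48 (J = (-6 - 2)*6 = -8*6 = -48)
1/(u(-211) + (J + E(-12, 2))²) = 1/(-211 + (-48 + 0)²) = 1/(-211 + (-48)²) = 1/(-211 + 2304) = 1/2093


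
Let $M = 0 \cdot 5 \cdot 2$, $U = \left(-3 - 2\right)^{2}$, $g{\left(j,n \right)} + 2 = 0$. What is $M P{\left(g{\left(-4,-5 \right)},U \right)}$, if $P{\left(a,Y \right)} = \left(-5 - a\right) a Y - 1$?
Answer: $0$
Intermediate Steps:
$g{\left(j,n \right)} = -2$ ($g{\left(j,n \right)} = -2 + 0 = -2$)
$U = 25$ ($U = \left(-5\right)^{2} = 25$)
$P{\left(a,Y \right)} = -1 + Y a \left(-5 - a\right)$ ($P{\left(a,Y \right)} = a \left(-5 - a\right) Y - 1 = Y a \left(-5 - a\right) - 1 = -1 + Y a \left(-5 - a\right)$)
$M = 0$ ($M = 0 \cdot 2 = 0$)
$M P{\left(g{\left(-4,-5 \right)},U \right)} = 0 \left(-1 - 25 \left(-2\right)^{2} - 125 \left(-2\right)\right) = 0 \left(-1 - 25 \cdot 4 + 250\right) = 0 \left(-1 - 100 + 250\right) = 0 \cdot 149 = 0$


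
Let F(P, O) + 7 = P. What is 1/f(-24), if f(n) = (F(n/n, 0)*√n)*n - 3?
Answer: -1/165891 - 32*I*√6/55297 ≈ -6.0281e-6 - 0.0014175*I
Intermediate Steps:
F(P, O) = -7 + P
f(n) = -3 - 6*n^(3/2) (f(n) = ((-7 + n/n)*√n)*n - 3 = ((-7 + 1)*√n)*n - 3 = (-6*√n)*n - 3 = -6*n^(3/2) - 3 = -3 - 6*n^(3/2))
1/f(-24) = 1/(-3 - (-288)*I*√6) = 1/(-3 + 288*I*√6)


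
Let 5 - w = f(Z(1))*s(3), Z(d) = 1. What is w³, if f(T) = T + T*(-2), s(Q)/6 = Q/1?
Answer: 12167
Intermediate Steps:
s(Q) = 6*Q (s(Q) = 6*(Q/1) = 6*(Q*1) = 6*Q)
f(T) = -T (f(T) = T - 2*T = -T)
w = 23 (w = 5 - (-1*1)*6*3 = 5 - (-1)*18 = 5 - 1*(-18) = 5 + 18 = 23)
w³ = 23³ = 12167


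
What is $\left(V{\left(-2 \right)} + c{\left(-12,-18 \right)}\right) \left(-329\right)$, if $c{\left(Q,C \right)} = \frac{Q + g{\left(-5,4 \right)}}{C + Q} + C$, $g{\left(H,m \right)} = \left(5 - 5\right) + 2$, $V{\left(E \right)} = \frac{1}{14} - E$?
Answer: $\frac{30785}{6} \approx 5130.8$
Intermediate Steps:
$V{\left(E \right)} = \frac{1}{14} - E$
$g{\left(H,m \right)} = 2$ ($g{\left(H,m \right)} = 0 + 2 = 2$)
$c{\left(Q,C \right)} = C + \frac{2 + Q}{C + Q}$ ($c{\left(Q,C \right)} = \frac{Q + 2}{C + Q} + C = \frac{2 + Q}{C + Q} + C = C + \frac{2 + Q}{C + Q}$)
$\left(V{\left(-2 \right)} + c{\left(-12,-18 \right)}\right) \left(-329\right) = \left(\left(\frac{1}{14} - -2\right) + \frac{2 - 12 + \left(-18\right)^{2} - -216}{-18 - 12}\right) \left(-329\right) = \left(\left(\frac{1}{14} + 2\right) + \frac{2 - 12 + 324 + 216}{-30}\right) \left(-329\right) = \left(\frac{29}{14} - \frac{53}{3}\right) \left(-329\right) = \left(- \frac{655}{42}\right) \left(-329\right) = \frac{30785}{6}$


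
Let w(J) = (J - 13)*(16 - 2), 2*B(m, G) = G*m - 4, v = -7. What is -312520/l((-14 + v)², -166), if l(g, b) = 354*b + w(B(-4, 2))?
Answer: 31252/5903 ≈ 5.2943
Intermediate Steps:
B(m, G) = -2 + G*m/2 (B(m, G) = (G*m - 4)/2 = (-4 + G*m)/2 = -2 + G*m/2)
w(J) = -182 + 14*J (w(J) = (-13 + J)*14 = -182 + 14*J)
l(g, b) = -266 + 354*b (l(g, b) = 354*b + (-182 + 14*(-2 + (½)*2*(-4))) = 354*b + (-182 + 14*(-2 - 4)) = 354*b + (-182 + 14*(-6)) = 354*b + (-182 - 84) = 354*b - 266 = -266 + 354*b)
-312520/l((-14 + v)², -166) = -312520/(-266 + 354*(-166)) = -312520/(-266 - 58764) = -312520/(-59030) = -312520*(-1/59030) = 31252/5903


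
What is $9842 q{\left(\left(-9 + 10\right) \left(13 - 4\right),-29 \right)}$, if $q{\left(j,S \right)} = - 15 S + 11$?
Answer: $4389532$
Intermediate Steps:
$q{\left(j,S \right)} = 11 - 15 S$
$9842 q{\left(\left(-9 + 10\right) \left(13 - 4\right),-29 \right)} = 9842 \left(11 - -435\right) = 9842 \left(11 + 435\right) = 9842 \cdot 446 = 4389532$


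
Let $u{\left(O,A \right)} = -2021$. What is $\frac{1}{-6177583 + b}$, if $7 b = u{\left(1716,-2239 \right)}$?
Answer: $- \frac{7}{43245102} \approx -1.6187 \cdot 10^{-7}$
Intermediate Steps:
$b = - \frac{2021}{7}$ ($b = \frac{1}{7} \left(-2021\right) = - \frac{2021}{7} \approx -288.71$)
$\frac{1}{-6177583 + b} = \frac{1}{-6177583 - \frac{2021}{7}} = \frac{1}{- \frac{43245102}{7}} = - \frac{7}{43245102}$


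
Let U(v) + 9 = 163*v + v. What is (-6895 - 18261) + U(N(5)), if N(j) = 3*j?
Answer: -22705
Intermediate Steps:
U(v) = -9 + 164*v (U(v) = -9 + (163*v + v) = -9 + 164*v)
(-6895 - 18261) + U(N(5)) = (-6895 - 18261) + (-9 + 164*(3*5)) = -25156 + (-9 + 164*15) = -25156 + (-9 + 2460) = -25156 + 2451 = -22705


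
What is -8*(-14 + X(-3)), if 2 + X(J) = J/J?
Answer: 120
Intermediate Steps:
X(J) = -1 (X(J) = -2 + J/J = -2 + 1 = -1)
-8*(-14 + X(-3)) = -8*(-14 - 1) = -8*(-15) = 120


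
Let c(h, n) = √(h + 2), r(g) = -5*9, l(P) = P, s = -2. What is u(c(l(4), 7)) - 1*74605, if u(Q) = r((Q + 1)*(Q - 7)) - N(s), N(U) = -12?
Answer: -74638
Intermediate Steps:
r(g) = -45
c(h, n) = √(2 + h)
u(Q) = -33 (u(Q) = -45 - 1*(-12) = -45 + 12 = -33)
u(c(l(4), 7)) - 1*74605 = -33 - 1*74605 = -33 - 74605 = -74638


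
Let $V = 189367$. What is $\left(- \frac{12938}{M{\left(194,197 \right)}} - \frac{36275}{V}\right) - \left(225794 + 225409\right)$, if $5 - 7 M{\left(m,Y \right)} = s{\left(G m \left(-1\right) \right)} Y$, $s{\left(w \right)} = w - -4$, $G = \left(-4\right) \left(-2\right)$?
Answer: $- \frac{26056798280095458}{57749549687} \approx -4.512 \cdot 10^{5}$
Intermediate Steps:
$G = 8$
$s{\left(w \right)} = 4 + w$ ($s{\left(w \right)} = w + 4 = 4 + w$)
$M{\left(m,Y \right)} = \frac{5}{7} - \frac{Y \left(4 - 8 m\right)}{7}$ ($M{\left(m,Y \right)} = \frac{5}{7} - \frac{\left(4 + 8 m \left(-1\right)\right) Y}{7} = \frac{5}{7} - \frac{\left(4 - 8 m\right) Y}{7} = \frac{5}{7} - \frac{Y \left(4 - 8 m\right)}{7}$)
$\left(- \frac{12938}{M{\left(194,197 \right)}} - \frac{36275}{V}\right) - \left(225794 + 225409\right) = \left(- \frac{12938}{\frac{5}{7} + \frac{4}{7} \cdot 197 \left(-1 + 2 \cdot 194\right)} - \frac{36275}{189367}\right) - \left(225794 + 225409\right) = \left(- \frac{12938}{\frac{5}{7} + \frac{4}{7} \cdot 197 \left(-1 + 388\right)} - \frac{36275}{189367}\right) - 451203 = \left(- \frac{12938}{\frac{5}{7} + \frac{4}{7} \cdot 197 \cdot 387} - \frac{36275}{189367}\right) - 451203 = \left(- \frac{12938}{\frac{5}{7} + \frac{304956}{7}} - \frac{36275}{189367}\right) - 451203 = \left(- \frac{12938}{\frac{304961}{7}} - \frac{36275}{189367}\right) - 451203 = \left(\left(-12938\right) \frac{7}{304961} - \frac{36275}{189367}\right) - 451203 = \left(- \frac{90566}{304961} - \frac{36275}{189367}\right) - 451203 = - \frac{28212671997}{57749549687} - 451203 = - \frac{26056798280095458}{57749549687}$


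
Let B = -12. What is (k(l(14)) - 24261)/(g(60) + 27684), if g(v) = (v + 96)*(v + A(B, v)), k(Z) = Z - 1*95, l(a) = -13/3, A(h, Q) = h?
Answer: -73081/105516 ≈ -0.69261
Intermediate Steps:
l(a) = -13/3 (l(a) = -13*1/3 = -13/3)
k(Z) = -95 + Z (k(Z) = Z - 95 = -95 + Z)
g(v) = (-12 + v)*(96 + v) (g(v) = (v + 96)*(v - 12) = (96 + v)*(-12 + v) = (-12 + v)*(96 + v))
(k(l(14)) - 24261)/(g(60) + 27684) = ((-95 - 13/3) - 24261)/((-1152 + 60**2 + 84*60) + 27684) = (-298/3 - 24261)/((-1152 + 3600 + 5040) + 27684) = -73081/(3*(7488 + 27684)) = -73081/3/35172 = -73081/3*1/35172 = -73081/105516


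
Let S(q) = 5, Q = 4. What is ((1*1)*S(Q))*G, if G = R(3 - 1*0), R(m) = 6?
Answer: 30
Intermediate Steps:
G = 6
((1*1)*S(Q))*G = ((1*1)*5)*6 = (1*5)*6 = 5*6 = 30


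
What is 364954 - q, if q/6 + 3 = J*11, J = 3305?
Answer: 146842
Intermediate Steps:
q = 218112 (q = -18 + 6*(3305*11) = -18 + 6*36355 = -18 + 218130 = 218112)
364954 - q = 364954 - 1*218112 = 364954 - 218112 = 146842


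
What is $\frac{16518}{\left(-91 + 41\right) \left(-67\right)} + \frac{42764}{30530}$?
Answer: $\frac{32377697}{5113775} \approx 6.3315$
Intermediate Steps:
$\frac{16518}{\left(-91 + 41\right) \left(-67\right)} + \frac{42764}{30530} = \frac{16518}{\left(-50\right) \left(-67\right)} + 42764 \cdot \frac{1}{30530} = \frac{16518}{3350} + \frac{21382}{15265} = 16518 \cdot \frac{1}{3350} + \frac{21382}{15265} = \frac{8259}{1675} + \frac{21382}{15265} = \frac{32377697}{5113775}$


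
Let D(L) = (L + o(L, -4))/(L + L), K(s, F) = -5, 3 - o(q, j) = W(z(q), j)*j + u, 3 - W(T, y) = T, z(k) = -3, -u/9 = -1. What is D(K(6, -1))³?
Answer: -2197/1000 ≈ -2.1970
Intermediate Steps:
u = 9 (u = -9*(-1) = 9)
W(T, y) = 3 - T
o(q, j) = -6 - 6*j (o(q, j) = 3 - ((3 - 1*(-3))*j + 9) = 3 - ((3 + 3)*j + 9) = 3 - (6*j + 9) = 3 - (9 + 6*j) = 3 + (-9 - 6*j) = -6 - 6*j)
D(L) = (18 + L)/(2*L) (D(L) = (L + (-6 - 6*(-4)))/(L + L) = (L + (-6 + 24))/((2*L)) = (L + 18)*(1/(2*L)) = (18 + L)*(1/(2*L)) = (18 + L)/(2*L))
D(K(6, -1))³ = ((½)*(18 - 5)/(-5))³ = ((½)*(-⅕)*13)³ = (-13/10)³ = -2197/1000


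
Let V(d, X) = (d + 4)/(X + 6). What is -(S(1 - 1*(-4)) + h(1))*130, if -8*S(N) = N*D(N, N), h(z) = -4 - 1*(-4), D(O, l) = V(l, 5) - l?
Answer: -7475/22 ≈ -339.77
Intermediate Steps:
V(d, X) = (4 + d)/(6 + X)
D(O, l) = 4/11 - 10*l/11 (D(O, l) = (4 + l)/(6 + 5) - l = (4 + l)/11 - l = (4/11 + l/11) - l = 4/11 - 10*l/11)
h(z) = 0 (h(z) = -4 + 4 = 0)
S(N) = -N*(4/11 - 10*N/11)/8
-(S(1 - 1*(-4)) + h(1))*130 = -((1 - 1*(-4))*(-2 + 5*(1 - 1*(-4)))/44 + 0)*130 = -((1 + 4)*(-2 + 5*(1 + 4))/44 + 0)*130 = -((1/44)*5*(-2 + 5*5) + 0)*130 = -((1/44)*5*(-2 + 25) + 0)*130 = -((1/44)*5*23 + 0)*130 = -(115/44 + 0)*130 = -115*130/44 = -1*7475/22 = -7475/22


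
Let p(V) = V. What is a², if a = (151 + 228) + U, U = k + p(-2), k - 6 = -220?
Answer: 26569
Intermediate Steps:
k = -214 (k = 6 - 220 = -214)
U = -216 (U = -214 - 2 = -216)
a = 163 (a = (151 + 228) - 216 = 379 - 216 = 163)
a² = 163² = 26569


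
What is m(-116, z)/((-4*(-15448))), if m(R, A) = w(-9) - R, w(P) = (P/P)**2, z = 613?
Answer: 117/61792 ≈ 0.0018934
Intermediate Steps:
w(P) = 1 (w(P) = 1**2 = 1)
m(R, A) = 1 - R
m(-116, z)/((-4*(-15448))) = (1 - 1*(-116))/((-4*(-15448))) = (1 + 116)/61792 = 117*(1/61792) = 117/61792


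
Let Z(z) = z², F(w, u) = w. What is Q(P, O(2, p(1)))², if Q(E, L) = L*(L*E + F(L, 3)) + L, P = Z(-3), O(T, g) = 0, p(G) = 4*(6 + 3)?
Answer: 0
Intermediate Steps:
p(G) = 36 (p(G) = 4*9 = 36)
P = 9 (P = (-3)² = 9)
Q(E, L) = L + L*(L + E*L) (Q(E, L) = L*(L*E + L) + L = L*(E*L + L) + L = L*(L + E*L) + L = L + L*(L + E*L))
Q(P, O(2, p(1)))² = (0*(1 + 0 + 9*0))² = (0*(1 + 0 + 0))² = (0*1)² = 0² = 0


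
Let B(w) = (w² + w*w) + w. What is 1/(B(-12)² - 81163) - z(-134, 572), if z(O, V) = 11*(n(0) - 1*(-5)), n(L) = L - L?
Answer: -274286/4987 ≈ -55.000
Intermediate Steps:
n(L) = 0
B(w) = w + 2*w² (B(w) = (w² + w²) + w = 2*w² + w = w + 2*w²)
z(O, V) = 55 (z(O, V) = 11*(0 - 1*(-5)) = 11*(0 + 5) = 11*5 = 55)
1/(B(-12)² - 81163) - z(-134, 572) = 1/((-12*(1 + 2*(-12)))² - 81163) - 1*55 = 1/((-12*(1 - 24))² - 81163) - 55 = 1/((-12*(-23))² - 81163) - 55 = 1/(276² - 81163) - 55 = 1/(76176 - 81163) - 55 = 1/(-4987) - 55 = -1/4987 - 55 = -274286/4987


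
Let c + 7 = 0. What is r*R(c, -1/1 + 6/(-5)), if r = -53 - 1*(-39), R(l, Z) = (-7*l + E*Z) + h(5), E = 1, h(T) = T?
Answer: -3626/5 ≈ -725.20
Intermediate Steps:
c = -7 (c = -7 + 0 = -7)
R(l, Z) = 5 + Z - 7*l (R(l, Z) = (-7*l + 1*Z) + 5 = (-7*l + Z) + 5 = (Z - 7*l) + 5 = 5 + Z - 7*l)
r = -14 (r = -53 + 39 = -14)
r*R(c, -1/1 + 6/(-5)) = -14*(5 + (-1/1 + 6/(-5)) - 7*(-7)) = -14*(5 + (-1*1 + 6*(-1/5)) + 49) = -14*(5 + (-1 - 6/5) + 49) = -14*(5 - 11/5 + 49) = -14*259/5 = -3626/5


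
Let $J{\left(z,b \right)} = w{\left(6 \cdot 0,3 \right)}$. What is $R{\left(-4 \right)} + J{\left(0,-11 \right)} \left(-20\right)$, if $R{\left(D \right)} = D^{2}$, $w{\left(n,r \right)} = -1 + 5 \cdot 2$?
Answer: $-164$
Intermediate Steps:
$w{\left(n,r \right)} = 9$ ($w{\left(n,r \right)} = -1 + 10 = 9$)
$J{\left(z,b \right)} = 9$
$R{\left(-4 \right)} + J{\left(0,-11 \right)} \left(-20\right) = \left(-4\right)^{2} + 9 \left(-20\right) = 16 - 180 = -164$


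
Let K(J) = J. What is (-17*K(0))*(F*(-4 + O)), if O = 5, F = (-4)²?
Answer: 0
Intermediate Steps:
F = 16
(-17*K(0))*(F*(-4 + O)) = (-17*0)*(16*(-4 + 5)) = 0*(16*1) = 0*16 = 0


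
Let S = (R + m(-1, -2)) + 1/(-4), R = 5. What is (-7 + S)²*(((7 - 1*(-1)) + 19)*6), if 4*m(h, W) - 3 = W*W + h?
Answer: 729/8 ≈ 91.125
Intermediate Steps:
m(h, W) = ¾ + h/4 + W²/4 (m(h, W) = ¾ + (W*W + h)/4 = ¾ + (W² + h)/4 = ¾ + (h + W²)/4 = ¾ + (h/4 + W²/4) = ¾ + h/4 + W²/4)
S = 25/4 (S = (5 + (¾ + (¼)*(-1) + (¼)*(-2)²)) + 1/(-4) = (5 + (¾ - ¼ + (¼)*4)) - ¼ = (5 + (¾ - ¼ + 1)) - ¼ = (5 + 3/2) - ¼ = 13/2 - ¼ = 25/4 ≈ 6.2500)
(-7 + S)²*(((7 - 1*(-1)) + 19)*6) = (-7 + 25/4)²*(((7 - 1*(-1)) + 19)*6) = (-¾)²*(((7 + 1) + 19)*6) = 9*((8 + 19)*6)/16 = 9*(27*6)/16 = (9/16)*162 = 729/8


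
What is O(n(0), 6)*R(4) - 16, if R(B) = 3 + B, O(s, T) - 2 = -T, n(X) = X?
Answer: -44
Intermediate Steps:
O(s, T) = 2 - T
O(n(0), 6)*R(4) - 16 = (2 - 1*6)*(3 + 4) - 16 = (2 - 6)*7 - 16 = -4*7 - 16 = -28 - 16 = -44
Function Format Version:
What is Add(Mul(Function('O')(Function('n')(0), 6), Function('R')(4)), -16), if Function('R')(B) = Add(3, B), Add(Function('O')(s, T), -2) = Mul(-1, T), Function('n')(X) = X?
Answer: -44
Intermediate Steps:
Function('O')(s, T) = Add(2, Mul(-1, T))
Add(Mul(Function('O')(Function('n')(0), 6), Function('R')(4)), -16) = Add(Mul(Add(2, Mul(-1, 6)), Add(3, 4)), -16) = Add(Mul(Add(2, -6), 7), -16) = Add(Mul(-4, 7), -16) = Add(-28, -16) = -44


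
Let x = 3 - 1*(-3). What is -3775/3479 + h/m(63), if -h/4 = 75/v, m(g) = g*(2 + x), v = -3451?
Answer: -11164675/10290882 ≈ -1.0849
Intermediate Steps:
x = 6 (x = 3 + 3 = 6)
m(g) = 8*g (m(g) = g*(2 + 6) = g*8 = 8*g)
h = 300/3451 (h = -300/(-3451) = -300*(-1)/3451 = -4*(-75/3451) = 300/3451 ≈ 0.086931)
-3775/3479 + h/m(63) = -3775/3479 + 300/(3451*((8*63))) = -3775*1/3479 + (300/3451)/504 = -3775/3479 + (300/3451)*(1/504) = -3775/3479 + 25/144942 = -11164675/10290882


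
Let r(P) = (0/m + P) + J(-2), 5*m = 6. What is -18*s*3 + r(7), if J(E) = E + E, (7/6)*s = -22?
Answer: 7149/7 ≈ 1021.3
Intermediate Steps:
m = 6/5 (m = (⅕)*6 = 6/5 ≈ 1.2000)
s = -132/7 (s = (6/7)*(-22) = -132/7 ≈ -18.857)
J(E) = 2*E
r(P) = -4 + P (r(P) = (0/(6/5) + P) + 2*(-2) = (0*(⅚) + P) - 4 = (0 + P) - 4 = P - 4 = -4 + P)
-18*s*3 + r(7) = -(-2376)*3/7 + (-4 + 7) = -18*(-396/7) + 3 = 7128/7 + 3 = 7149/7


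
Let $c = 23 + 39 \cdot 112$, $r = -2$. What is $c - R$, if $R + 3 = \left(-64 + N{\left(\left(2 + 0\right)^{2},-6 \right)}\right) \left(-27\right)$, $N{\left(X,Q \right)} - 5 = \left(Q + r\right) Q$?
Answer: $4097$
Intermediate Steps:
$c = 4391$ ($c = 23 + 4368 = 4391$)
$N{\left(X,Q \right)} = 5 + Q \left(-2 + Q\right)$ ($N{\left(X,Q \right)} = 5 + \left(Q - 2\right) Q = 5 + \left(-2 + Q\right) Q = 5 + Q \left(-2 + Q\right)$)
$R = 294$ ($R = -3 + \left(-64 + \left(5 + \left(-6\right)^{2} - -12\right)\right) \left(-27\right) = -3 + \left(-64 + \left(5 + 36 + 12\right)\right) \left(-27\right) = -3 + \left(-64 + 53\right) \left(-27\right) = -3 - -297 = -3 + 297 = 294$)
$c - R = 4391 - 294 = 4097$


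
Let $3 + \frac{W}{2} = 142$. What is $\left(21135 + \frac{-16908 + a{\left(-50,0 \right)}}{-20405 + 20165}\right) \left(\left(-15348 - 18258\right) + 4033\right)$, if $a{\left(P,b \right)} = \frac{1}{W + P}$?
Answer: $- \frac{34315392020779}{54720} \approx -6.2711 \cdot 10^{8}$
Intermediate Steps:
$W = 278$ ($W = -6 + 2 \cdot 142 = -6 + 284 = 278$)
$a{\left(P,b \right)} = \frac{1}{278 + P}$
$\left(21135 + \frac{-16908 + a{\left(-50,0 \right)}}{-20405 + 20165}\right) \left(\left(-15348 - 18258\right) + 4033\right) = \left(21135 + \frac{-16908 + \frac{1}{278 - 50}}{-20405 + 20165}\right) \left(\left(-15348 - 18258\right) + 4033\right) = \left(21135 + \frac{-16908 + \frac{1}{228}}{-240}\right) \left(-33606 + 4033\right) = \left(21135 + \left(-16908 + \frac{1}{228}\right) \left(- \frac{1}{240}\right)\right) \left(-29573\right) = \left(21135 - - \frac{3855023}{54720}\right) \left(-29573\right) = \left(21135 + \frac{3855023}{54720}\right) \left(-29573\right) = \frac{1160362223}{54720} \left(-29573\right) = - \frac{34315392020779}{54720}$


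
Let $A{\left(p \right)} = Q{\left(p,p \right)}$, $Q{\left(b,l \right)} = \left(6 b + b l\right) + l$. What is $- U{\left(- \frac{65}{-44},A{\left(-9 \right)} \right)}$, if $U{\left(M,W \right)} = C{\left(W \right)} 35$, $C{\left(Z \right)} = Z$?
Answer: $-630$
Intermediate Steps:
$Q{\left(b,l \right)} = l + 6 b + b l$
$A{\left(p \right)} = p^{2} + 7 p$ ($A{\left(p \right)} = p + 6 p + p p = p + 6 p + p^{2} = p^{2} + 7 p$)
$U{\left(M,W \right)} = 35 W$ ($U{\left(M,W \right)} = W 35 = 35 W$)
$- U{\left(- \frac{65}{-44},A{\left(-9 \right)} \right)} = - 35 \left(- 9 \left(7 - 9\right)\right) = - 35 \left(\left(-9\right) \left(-2\right)\right) = - 35 \cdot 18 = \left(-1\right) 630 = -630$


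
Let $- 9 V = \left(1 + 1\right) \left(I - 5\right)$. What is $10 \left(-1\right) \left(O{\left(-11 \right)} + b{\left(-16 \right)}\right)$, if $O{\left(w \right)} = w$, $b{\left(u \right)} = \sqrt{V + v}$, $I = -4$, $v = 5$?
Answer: $110 - 10 \sqrt{7} \approx 83.542$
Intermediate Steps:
$V = 2$ ($V = - \frac{\left(1 + 1\right) \left(-4 - 5\right)}{9} = - \frac{2 \left(-9\right)}{9} = \left(- \frac{1}{9}\right) \left(-18\right) = 2$)
$b{\left(u \right)} = \sqrt{7}$ ($b{\left(u \right)} = \sqrt{2 + 5} = \sqrt{7}$)
$10 \left(-1\right) \left(O{\left(-11 \right)} + b{\left(-16 \right)}\right) = 10 \left(-1\right) \left(-11 + \sqrt{7}\right) = - 10 \left(-11 + \sqrt{7}\right) = 110 - 10 \sqrt{7}$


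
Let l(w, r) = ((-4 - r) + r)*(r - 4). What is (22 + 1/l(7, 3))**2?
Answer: 7921/16 ≈ 495.06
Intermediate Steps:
l(w, r) = 16 - 4*r (l(w, r) = -4*(-4 + r) = 16 - 4*r)
(22 + 1/l(7, 3))**2 = (22 + 1/(16 - 4*3))**2 = (22 + 1/(16 - 12))**2 = (22 + 1/4)**2 = (89/4)**2 = 7921/16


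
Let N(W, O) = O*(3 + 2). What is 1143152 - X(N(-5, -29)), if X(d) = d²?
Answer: 1122127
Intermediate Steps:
N(W, O) = 5*O (N(W, O) = O*5 = 5*O)
1143152 - X(N(-5, -29)) = 1143152 - (5*(-29))² = 1143152 - 1*(-145)² = 1143152 - 1*21025 = 1143152 - 21025 = 1122127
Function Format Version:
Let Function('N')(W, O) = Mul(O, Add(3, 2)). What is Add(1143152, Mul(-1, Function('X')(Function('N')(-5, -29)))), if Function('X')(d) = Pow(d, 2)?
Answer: 1122127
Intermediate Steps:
Function('N')(W, O) = Mul(5, O) (Function('N')(W, O) = Mul(O, 5) = Mul(5, O))
Add(1143152, Mul(-1, Function('X')(Function('N')(-5, -29)))) = Add(1143152, Mul(-1, Pow(Mul(5, -29), 2))) = Add(1143152, Mul(-1, Pow(-145, 2))) = Add(1143152, Mul(-1, 21025)) = Add(1143152, -21025) = 1122127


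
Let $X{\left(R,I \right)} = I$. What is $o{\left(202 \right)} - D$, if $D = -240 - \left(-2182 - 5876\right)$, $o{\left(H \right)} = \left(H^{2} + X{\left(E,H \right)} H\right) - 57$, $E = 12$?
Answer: $73733$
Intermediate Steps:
$o{\left(H \right)} = -57 + 2 H^{2}$ ($o{\left(H \right)} = \left(H^{2} + H H\right) - 57 = \left(H^{2} + H^{2}\right) - 57 = 2 H^{2} - 57 = -57 + 2 H^{2}$)
$D = 7818$ ($D = -240 - \left(-2182 - 5876\right) = -240 - -8058 = -240 + 8058 = 7818$)
$o{\left(202 \right)} - D = \left(-57 + 2 \cdot 202^{2}\right) - 7818 = \left(-57 + 2 \cdot 40804\right) - 7818 = \left(-57 + 81608\right) - 7818 = 81551 - 7818 = 73733$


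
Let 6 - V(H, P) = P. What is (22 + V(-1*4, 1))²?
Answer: 729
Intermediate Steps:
V(H, P) = 6 - P
(22 + V(-1*4, 1))² = (22 + (6 - 1*1))² = (22 + (6 - 1))² = (22 + 5)² = 27² = 729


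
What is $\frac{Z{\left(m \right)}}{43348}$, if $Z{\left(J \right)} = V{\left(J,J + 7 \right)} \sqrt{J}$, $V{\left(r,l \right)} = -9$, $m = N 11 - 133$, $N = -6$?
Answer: $- \frac{9 i \sqrt{199}}{43348} \approx - 0.0029289 i$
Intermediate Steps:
$m = -199$ ($m = \left(-6\right) 11 - 133 = -66 - 133 = -199$)
$Z{\left(J \right)} = - 9 \sqrt{J}$
$\frac{Z{\left(m \right)}}{43348} = \frac{\left(-9\right) \sqrt{-199}}{43348} = - 9 i \sqrt{199} \cdot \frac{1}{43348} = - \frac{9 i \sqrt{199}}{43348}$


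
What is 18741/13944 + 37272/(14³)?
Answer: 3399679/227752 ≈ 14.927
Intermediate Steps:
18741/13944 + 37272/(14³) = 18741*(1/13944) + 37272/2744 = 6247/4648 + 37272*(1/2744) = 6247/4648 + 4659/343 = 3399679/227752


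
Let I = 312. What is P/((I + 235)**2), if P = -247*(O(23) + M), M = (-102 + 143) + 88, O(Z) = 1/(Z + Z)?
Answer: -1465945/13763614 ≈ -0.10651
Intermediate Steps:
O(Z) = 1/(2*Z)
M = 129 (M = 41 + 88 = 129)
P = -1465945/46 (P = -247*((1/2)/23 + 129) = -247*((1/2)*(1/23) + 129) = -247*(1/46 + 129) = -247*5935/46 = -1465945/46 ≈ -31868.)
P/((I + 235)**2) = -1465945/(46*(312 + 235)**2) = -1465945/(46*(547**2)) = -1465945/46/299209 = -1465945/46*1/299209 = -1465945/13763614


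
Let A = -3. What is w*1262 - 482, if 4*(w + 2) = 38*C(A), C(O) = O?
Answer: -38973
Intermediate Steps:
w = -61/2 (w = -2 + (38*(-3))/4 = -2 + (1/4)*(-114) = -2 - 57/2 = -61/2 ≈ -30.500)
w*1262 - 482 = -61/2*1262 - 482 = -38491 - 482 = -38973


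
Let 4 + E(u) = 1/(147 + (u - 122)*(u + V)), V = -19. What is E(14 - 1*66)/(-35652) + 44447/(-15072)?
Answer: -1650719710769/559781178912 ≈ -2.9489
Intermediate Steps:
E(u) = -4 + 1/(147 + (-122 + u)*(-19 + u)) (E(u) = -4 + 1/(147 + (u - 122)*(u - 19)) = -4 + 1/(147 + (-122 + u)*(-19 + u)))
E(14 - 1*66)/(-35652) + 44447/(-15072) = ((-9859 - 4*(14 - 1*66)**2 + 564*(14 - 1*66))/(2465 + (14 - 1*66)**2 - 141*(14 - 1*66)))/(-35652) + 44447/(-15072) = ((-9859 - 4*(14 - 66)**2 + 564*(14 - 66))/(2465 + (14 - 66)**2 - 141*(14 - 66)))*(-1/35652) + 44447*(-1/15072) = ((-9859 - 4*(-52)**2 + 564*(-52))/(2465 + (-52)**2 - 141*(-52)))*(-1/35652) - 44447/15072 = ((-9859 - 4*2704 - 29328)/(2465 + 2704 + 7332))*(-1/35652) - 44447/15072 = ((-9859 - 10816 - 29328)/12501)*(-1/35652) - 44447/15072 = ((1/12501)*(-50003))*(-1/35652) - 44447/15072 = -50003/12501*(-1/35652) - 44447/15072 = 50003/445685652 - 44447/15072 = -1650719710769/559781178912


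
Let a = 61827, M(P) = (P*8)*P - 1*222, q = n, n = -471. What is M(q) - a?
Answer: 1712679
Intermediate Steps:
q = -471
M(P) = -222 + 8*P**2 (M(P) = (8*P)*P - 222 = 8*P**2 - 222 = -222 + 8*P**2)
M(q) - a = (-222 + 8*(-471)**2) - 1*61827 = (-222 + 8*221841) - 61827 = (-222 + 1774728) - 61827 = 1774506 - 61827 = 1712679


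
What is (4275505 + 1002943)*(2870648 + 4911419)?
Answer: 41077235992016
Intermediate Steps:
(4275505 + 1002943)*(2870648 + 4911419) = 5278448*7782067 = 41077235992016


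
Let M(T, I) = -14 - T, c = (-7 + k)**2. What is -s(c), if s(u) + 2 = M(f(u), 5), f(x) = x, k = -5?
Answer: 160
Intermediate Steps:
c = 144 (c = (-7 - 5)**2 = (-12)**2 = 144)
s(u) = -16 - u (s(u) = -2 + (-14 - u) = -16 - u)
-s(c) = -(-16 - 1*144) = -(-16 - 144) = -1*(-160) = 160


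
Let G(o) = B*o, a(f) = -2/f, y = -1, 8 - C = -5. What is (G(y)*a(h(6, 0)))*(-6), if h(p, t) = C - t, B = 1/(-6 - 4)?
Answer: 6/65 ≈ 0.092308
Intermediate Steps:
C = 13 (C = 8 - 1*(-5) = 8 + 5 = 13)
B = -1/10 (B = 1/(-10) = -1/10 ≈ -0.10000)
h(p, t) = 13 - t
G(o) = -o/10
(G(y)*a(h(6, 0)))*(-6) = ((-1/10*(-1))*(-2/(13 - 1*0)))*(-6) = ((-2/(13 + 0))/10)*(-6) = ((-2/13)/10)*(-6) = ((-2*1/13)/10)*(-6) = ((1/10)*(-2/13))*(-6) = -1/65*(-6) = 6/65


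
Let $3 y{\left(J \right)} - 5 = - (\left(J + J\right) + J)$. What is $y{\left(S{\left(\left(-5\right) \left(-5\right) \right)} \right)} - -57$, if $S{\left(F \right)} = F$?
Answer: $\frac{101}{3} \approx 33.667$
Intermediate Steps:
$y{\left(J \right)} = \frac{5}{3} - J$ ($y{\left(J \right)} = \frac{5}{3} + \frac{\left(-1\right) \left(\left(J + J\right) + J\right)}{3} = \frac{5}{3} + \frac{\left(-1\right) \left(2 J + J\right)}{3} = \frac{5}{3} + \frac{\left(-1\right) 3 J}{3} = \frac{5}{3} + \frac{\left(-3\right) J}{3} = \frac{5}{3} - J$)
$y{\left(S{\left(\left(-5\right) \left(-5\right) \right)} \right)} - -57 = \left(\frac{5}{3} - \left(-5\right) \left(-5\right)\right) - -57 = \left(\frac{5}{3} - 25\right) + 57 = - \frac{70}{3} + 57 = \frac{101}{3}$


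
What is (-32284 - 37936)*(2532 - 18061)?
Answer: 1090446380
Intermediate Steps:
(-32284 - 37936)*(2532 - 18061) = -70220*(-15529) = 1090446380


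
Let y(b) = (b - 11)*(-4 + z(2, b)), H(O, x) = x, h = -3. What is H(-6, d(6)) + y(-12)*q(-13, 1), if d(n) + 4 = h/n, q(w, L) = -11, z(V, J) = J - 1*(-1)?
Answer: -7599/2 ≈ -3799.5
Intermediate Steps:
z(V, J) = 1 + J (z(V, J) = J + 1 = 1 + J)
d(n) = -4 - 3/n
y(b) = (-11 + b)*(-3 + b) (y(b) = (b - 11)*(-4 + (1 + b)) = (-11 + b)*(-3 + b))
H(-6, d(6)) + y(-12)*q(-13, 1) = (-4 - 3/6) + (33 + (-12)**2 - 14*(-12))*(-11) = (-4 - 3*1/6) + (33 + 144 + 168)*(-11) = (-4 - 1/2) + 345*(-11) = -9/2 - 3795 = -7599/2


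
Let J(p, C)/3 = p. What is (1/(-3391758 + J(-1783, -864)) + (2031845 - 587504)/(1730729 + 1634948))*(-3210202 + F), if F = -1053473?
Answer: -996192955250866750/544455471259 ≈ -1.8297e+6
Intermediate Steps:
J(p, C) = 3*p
(1/(-3391758 + J(-1783, -864)) + (2031845 - 587504)/(1730729 + 1634948))*(-3210202 + F) = (1/(-3391758 + 3*(-1783)) + (2031845 - 587504)/(1730729 + 1634948))*(-3210202 - 1053473) = (1/(-3391758 - 5349) + 1444341/3365677)*(-4263675) = (1/(-3397107) + 1444341*(1/3365677))*(-4263675) = (-1/3397107 + 1444341/3365677)*(-4263675) = (700939650830/1633366413777)*(-4263675) = -996192955250866750/544455471259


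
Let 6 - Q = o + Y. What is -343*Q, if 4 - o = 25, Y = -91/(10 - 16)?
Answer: -24353/6 ≈ -4058.8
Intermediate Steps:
Y = 91/6 (Y = -91/(-6) = -91*(-⅙) = 91/6 ≈ 15.167)
o = -21 (o = 4 - 1*25 = 4 - 25 = -21)
Q = 71/6 (Q = 6 - (-21 + 91/6) = 6 - 1*(-35/6) = 6 + 35/6 = 71/6 ≈ 11.833)
-343*Q = -343*71/6 = -24353/6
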